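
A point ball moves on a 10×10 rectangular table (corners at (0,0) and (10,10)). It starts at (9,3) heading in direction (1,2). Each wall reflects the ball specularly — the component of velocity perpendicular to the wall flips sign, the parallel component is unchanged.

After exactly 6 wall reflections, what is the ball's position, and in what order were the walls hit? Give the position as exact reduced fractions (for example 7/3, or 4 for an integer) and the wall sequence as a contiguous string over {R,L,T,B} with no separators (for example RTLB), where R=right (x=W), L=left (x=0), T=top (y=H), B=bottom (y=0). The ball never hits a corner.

Final position: (15/2,0)
Wall sequence: RTBLTB

1. t=1 → R at (10,5); v=(-1,2)
2. t=5/2 → T at (15/2,10); v=(-1,-2)
3. t=5 → B at (5/2,0); v=(-1,2)
4. t=5/2 → L at (0,5); v=(1,2)
5. t=5/2 → T at (5/2,10); v=(1,-2)
6. t=5 → B at (15/2,0); v=(1,2)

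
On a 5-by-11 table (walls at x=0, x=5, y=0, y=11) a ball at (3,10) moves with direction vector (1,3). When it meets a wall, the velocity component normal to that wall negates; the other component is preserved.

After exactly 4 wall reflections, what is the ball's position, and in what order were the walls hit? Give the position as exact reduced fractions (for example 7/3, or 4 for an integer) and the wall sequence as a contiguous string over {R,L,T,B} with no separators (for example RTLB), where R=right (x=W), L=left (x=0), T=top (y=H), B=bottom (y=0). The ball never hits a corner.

1. t=1/3 → T at (10/3,11); v=(1,-3)
2. t=5/3 → R at (5,6); v=(-1,-3)
3. t=2 → B at (3,0); v=(-1,3)
4. t=3 → L at (0,9); v=(1,3)

Final position: (0,9)
Wall sequence: TRBL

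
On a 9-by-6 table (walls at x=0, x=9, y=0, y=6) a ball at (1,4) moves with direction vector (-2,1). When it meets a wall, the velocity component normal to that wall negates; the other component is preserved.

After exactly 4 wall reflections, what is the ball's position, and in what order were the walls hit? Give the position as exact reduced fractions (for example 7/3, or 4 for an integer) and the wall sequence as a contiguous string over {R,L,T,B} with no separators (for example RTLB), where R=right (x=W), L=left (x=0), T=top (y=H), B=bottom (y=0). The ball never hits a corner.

Final position: (3,0)
Wall sequence: LTRB

1. t=1/2 → L at (0,9/2); v=(2,1)
2. t=3/2 → T at (3,6); v=(2,-1)
3. t=3 → R at (9,3); v=(-2,-1)
4. t=3 → B at (3,0); v=(-2,1)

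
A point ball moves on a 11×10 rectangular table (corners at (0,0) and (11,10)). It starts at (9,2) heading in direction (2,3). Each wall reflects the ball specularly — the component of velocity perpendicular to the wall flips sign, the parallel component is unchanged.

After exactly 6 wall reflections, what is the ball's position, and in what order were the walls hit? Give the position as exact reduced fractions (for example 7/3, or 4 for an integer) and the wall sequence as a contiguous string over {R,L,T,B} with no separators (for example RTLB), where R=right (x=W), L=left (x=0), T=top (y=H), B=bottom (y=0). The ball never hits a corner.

1. t=1 → R at (11,5); v=(-2,3)
2. t=5/3 → T at (23/3,10); v=(-2,-3)
3. t=10/3 → B at (1,0); v=(-2,3)
4. t=1/2 → L at (0,3/2); v=(2,3)
5. t=17/6 → T at (17/3,10); v=(2,-3)
6. t=8/3 → R at (11,2); v=(-2,-3)

Final position: (11,2)
Wall sequence: RTBLTR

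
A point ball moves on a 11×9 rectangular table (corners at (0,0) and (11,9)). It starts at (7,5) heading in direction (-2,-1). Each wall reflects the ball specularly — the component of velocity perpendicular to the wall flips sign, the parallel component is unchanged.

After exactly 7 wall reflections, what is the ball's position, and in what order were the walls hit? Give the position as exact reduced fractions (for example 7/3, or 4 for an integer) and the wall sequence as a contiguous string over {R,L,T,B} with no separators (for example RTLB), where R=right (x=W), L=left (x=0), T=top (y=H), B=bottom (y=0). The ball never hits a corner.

Final position: (5,0)
Wall sequence: LBRTLRB

1. t=7/2 → L at (0,3/2); v=(2,-1)
2. t=3/2 → B at (3,0); v=(2,1)
3. t=4 → R at (11,4); v=(-2,1)
4. t=5 → T at (1,9); v=(-2,-1)
5. t=1/2 → L at (0,17/2); v=(2,-1)
6. t=11/2 → R at (11,3); v=(-2,-1)
7. t=3 → B at (5,0); v=(-2,1)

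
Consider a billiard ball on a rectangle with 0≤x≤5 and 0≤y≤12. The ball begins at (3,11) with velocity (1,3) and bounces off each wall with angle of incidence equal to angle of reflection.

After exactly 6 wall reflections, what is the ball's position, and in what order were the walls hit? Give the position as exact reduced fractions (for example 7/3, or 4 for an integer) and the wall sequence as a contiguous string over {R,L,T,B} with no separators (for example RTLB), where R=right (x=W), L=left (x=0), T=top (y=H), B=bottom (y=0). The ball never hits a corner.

Final position: (5,1)
Wall sequence: TRBLTR

1. t=1/3 → T at (10/3,12); v=(1,-3)
2. t=5/3 → R at (5,7); v=(-1,-3)
3. t=7/3 → B at (8/3,0); v=(-1,3)
4. t=8/3 → L at (0,8); v=(1,3)
5. t=4/3 → T at (4/3,12); v=(1,-3)
6. t=11/3 → R at (5,1); v=(-1,-3)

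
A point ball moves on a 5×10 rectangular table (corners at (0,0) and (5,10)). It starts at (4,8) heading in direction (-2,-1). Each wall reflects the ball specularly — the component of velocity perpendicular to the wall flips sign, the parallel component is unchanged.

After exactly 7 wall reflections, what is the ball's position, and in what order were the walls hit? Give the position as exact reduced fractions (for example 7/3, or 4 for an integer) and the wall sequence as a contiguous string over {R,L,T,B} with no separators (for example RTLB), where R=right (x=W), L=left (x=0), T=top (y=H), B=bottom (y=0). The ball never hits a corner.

Final position: (5,13/2)
Wall sequence: LRLBRLR

1. t=2 → L at (0,6); v=(2,-1)
2. t=5/2 → R at (5,7/2); v=(-2,-1)
3. t=5/2 → L at (0,1); v=(2,-1)
4. t=1 → B at (2,0); v=(2,1)
5. t=3/2 → R at (5,3/2); v=(-2,1)
6. t=5/2 → L at (0,4); v=(2,1)
7. t=5/2 → R at (5,13/2); v=(-2,1)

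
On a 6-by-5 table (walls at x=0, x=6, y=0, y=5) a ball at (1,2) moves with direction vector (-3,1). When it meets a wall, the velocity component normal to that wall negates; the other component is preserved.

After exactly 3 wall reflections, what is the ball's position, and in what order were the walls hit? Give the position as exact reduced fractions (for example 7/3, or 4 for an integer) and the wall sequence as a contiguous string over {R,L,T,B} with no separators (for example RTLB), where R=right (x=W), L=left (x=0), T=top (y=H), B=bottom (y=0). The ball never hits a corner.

1. t=1/3 → L at (0,7/3); v=(3,1)
2. t=2 → R at (6,13/3); v=(-3,1)
3. t=2/3 → T at (4,5); v=(-3,-1)

Final position: (4,5)
Wall sequence: LRT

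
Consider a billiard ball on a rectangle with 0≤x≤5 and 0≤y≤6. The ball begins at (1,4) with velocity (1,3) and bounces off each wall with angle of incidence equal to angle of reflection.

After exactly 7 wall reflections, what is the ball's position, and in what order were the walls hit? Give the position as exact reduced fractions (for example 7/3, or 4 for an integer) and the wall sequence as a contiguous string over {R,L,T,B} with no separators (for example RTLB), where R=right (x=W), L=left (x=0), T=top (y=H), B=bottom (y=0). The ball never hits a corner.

Final position: (0,5)
Wall sequence: TBRTBTL

1. t=2/3 → T at (5/3,6); v=(1,-3)
2. t=2 → B at (11/3,0); v=(1,3)
3. t=4/3 → R at (5,4); v=(-1,3)
4. t=2/3 → T at (13/3,6); v=(-1,-3)
5. t=2 → B at (7/3,0); v=(-1,3)
6. t=2 → T at (1/3,6); v=(-1,-3)
7. t=1/3 → L at (0,5); v=(1,-3)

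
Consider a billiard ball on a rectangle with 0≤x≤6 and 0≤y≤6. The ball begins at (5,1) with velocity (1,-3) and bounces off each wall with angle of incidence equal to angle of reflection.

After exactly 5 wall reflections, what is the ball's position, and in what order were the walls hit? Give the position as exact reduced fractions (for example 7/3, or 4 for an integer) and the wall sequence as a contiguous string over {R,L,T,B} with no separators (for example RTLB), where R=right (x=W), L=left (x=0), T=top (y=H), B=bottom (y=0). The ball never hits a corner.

1. t=1/3 → B at (16/3,0); v=(1,3)
2. t=2/3 → R at (6,2); v=(-1,3)
3. t=4/3 → T at (14/3,6); v=(-1,-3)
4. t=2 → B at (8/3,0); v=(-1,3)
5. t=2 → T at (2/3,6); v=(-1,-3)

Final position: (2/3,6)
Wall sequence: BRTBT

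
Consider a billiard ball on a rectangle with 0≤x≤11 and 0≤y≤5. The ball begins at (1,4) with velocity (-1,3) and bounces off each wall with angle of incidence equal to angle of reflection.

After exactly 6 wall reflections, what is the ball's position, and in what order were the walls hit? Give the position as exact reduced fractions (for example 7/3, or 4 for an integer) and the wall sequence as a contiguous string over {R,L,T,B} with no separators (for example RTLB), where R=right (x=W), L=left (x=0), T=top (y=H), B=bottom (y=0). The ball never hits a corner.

Final position: (6,5)
Wall sequence: TLBTBT

1. t=1/3 → T at (2/3,5); v=(-1,-3)
2. t=2/3 → L at (0,3); v=(1,-3)
3. t=1 → B at (1,0); v=(1,3)
4. t=5/3 → T at (8/3,5); v=(1,-3)
5. t=5/3 → B at (13/3,0); v=(1,3)
6. t=5/3 → T at (6,5); v=(1,-3)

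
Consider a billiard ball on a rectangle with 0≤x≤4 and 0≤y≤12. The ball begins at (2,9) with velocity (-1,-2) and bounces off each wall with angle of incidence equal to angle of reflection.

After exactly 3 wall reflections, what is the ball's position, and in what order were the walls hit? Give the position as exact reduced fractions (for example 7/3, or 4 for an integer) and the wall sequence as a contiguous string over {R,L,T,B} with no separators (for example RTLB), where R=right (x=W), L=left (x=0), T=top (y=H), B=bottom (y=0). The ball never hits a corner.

1. t=2 → L at (0,5); v=(1,-2)
2. t=5/2 → B at (5/2,0); v=(1,2)
3. t=3/2 → R at (4,3); v=(-1,2)

Final position: (4,3)
Wall sequence: LBR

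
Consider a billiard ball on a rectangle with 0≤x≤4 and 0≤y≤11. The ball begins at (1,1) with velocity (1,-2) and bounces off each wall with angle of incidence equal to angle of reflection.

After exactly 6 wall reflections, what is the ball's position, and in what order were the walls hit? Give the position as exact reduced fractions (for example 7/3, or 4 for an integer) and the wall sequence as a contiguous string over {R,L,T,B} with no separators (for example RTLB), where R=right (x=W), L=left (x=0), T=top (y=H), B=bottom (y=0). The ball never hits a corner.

Final position: (7/2,0)
Wall sequence: BRTLRB

1. t=1/2 → B at (3/2,0); v=(1,2)
2. t=5/2 → R at (4,5); v=(-1,2)
3. t=3 → T at (1,11); v=(-1,-2)
4. t=1 → L at (0,9); v=(1,-2)
5. t=4 → R at (4,1); v=(-1,-2)
6. t=1/2 → B at (7/2,0); v=(-1,2)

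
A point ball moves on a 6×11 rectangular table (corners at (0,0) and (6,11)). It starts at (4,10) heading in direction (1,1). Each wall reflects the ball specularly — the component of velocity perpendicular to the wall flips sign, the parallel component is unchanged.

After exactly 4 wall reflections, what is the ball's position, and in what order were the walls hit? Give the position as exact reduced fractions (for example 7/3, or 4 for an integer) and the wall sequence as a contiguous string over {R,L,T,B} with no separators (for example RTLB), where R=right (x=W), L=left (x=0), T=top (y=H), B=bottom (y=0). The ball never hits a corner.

Final position: (4,0)
Wall sequence: TRLB

1. t=1 → T at (5,11); v=(1,-1)
2. t=1 → R at (6,10); v=(-1,-1)
3. t=6 → L at (0,4); v=(1,-1)
4. t=4 → B at (4,0); v=(1,1)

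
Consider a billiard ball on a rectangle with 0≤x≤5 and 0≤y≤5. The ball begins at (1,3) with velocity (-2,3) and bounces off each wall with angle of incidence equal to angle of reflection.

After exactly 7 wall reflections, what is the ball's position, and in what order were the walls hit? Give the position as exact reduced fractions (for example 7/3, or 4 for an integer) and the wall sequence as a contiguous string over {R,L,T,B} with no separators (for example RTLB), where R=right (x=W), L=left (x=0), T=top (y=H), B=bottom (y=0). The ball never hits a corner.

1. t=1/2 → L at (0,9/2); v=(2,3)
2. t=1/6 → T at (1/3,5); v=(2,-3)
3. t=5/3 → B at (11/3,0); v=(2,3)
4. t=2/3 → R at (5,2); v=(-2,3)
5. t=1 → T at (3,5); v=(-2,-3)
6. t=3/2 → L at (0,1/2); v=(2,-3)
7. t=1/6 → B at (1/3,0); v=(2,3)

Final position: (1/3,0)
Wall sequence: LTBRTLB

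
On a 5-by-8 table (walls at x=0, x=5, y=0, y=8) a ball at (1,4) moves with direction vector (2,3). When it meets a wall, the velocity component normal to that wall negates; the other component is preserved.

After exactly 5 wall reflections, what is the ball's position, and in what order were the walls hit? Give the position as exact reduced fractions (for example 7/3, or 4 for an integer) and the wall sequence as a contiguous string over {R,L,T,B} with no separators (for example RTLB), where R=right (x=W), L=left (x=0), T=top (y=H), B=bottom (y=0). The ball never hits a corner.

1. t=4/3 → T at (11/3,8); v=(2,-3)
2. t=2/3 → R at (5,6); v=(-2,-3)
3. t=2 → B at (1,0); v=(-2,3)
4. t=1/2 → L at (0,3/2); v=(2,3)
5. t=13/6 → T at (13/3,8); v=(2,-3)

Final position: (13/3,8)
Wall sequence: TRBLT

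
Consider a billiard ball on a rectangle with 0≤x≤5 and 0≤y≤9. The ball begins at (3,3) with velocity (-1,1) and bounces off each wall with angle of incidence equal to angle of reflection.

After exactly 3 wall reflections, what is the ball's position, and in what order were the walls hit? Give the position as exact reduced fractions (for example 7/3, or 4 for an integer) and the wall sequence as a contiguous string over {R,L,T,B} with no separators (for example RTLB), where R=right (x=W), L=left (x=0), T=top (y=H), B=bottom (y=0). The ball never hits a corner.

1. t=3 → L at (0,6); v=(1,1)
2. t=3 → T at (3,9); v=(1,-1)
3. t=2 → R at (5,7); v=(-1,-1)

Final position: (5,7)
Wall sequence: LTR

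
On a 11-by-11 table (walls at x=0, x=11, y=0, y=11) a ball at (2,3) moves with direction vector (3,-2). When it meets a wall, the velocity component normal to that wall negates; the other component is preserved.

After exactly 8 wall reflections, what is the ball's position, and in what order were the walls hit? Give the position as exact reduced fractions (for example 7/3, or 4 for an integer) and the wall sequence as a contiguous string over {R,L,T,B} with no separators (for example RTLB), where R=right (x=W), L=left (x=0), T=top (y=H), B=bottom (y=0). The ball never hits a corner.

Final position: (11,31/3)
Wall sequence: BRLTRBLR

1. t=3/2 → B at (13/2,0); v=(3,2)
2. t=3/2 → R at (11,3); v=(-3,2)
3. t=11/3 → L at (0,31/3); v=(3,2)
4. t=1/3 → T at (1,11); v=(3,-2)
5. t=10/3 → R at (11,13/3); v=(-3,-2)
6. t=13/6 → B at (9/2,0); v=(-3,2)
7. t=3/2 → L at (0,3); v=(3,2)
8. t=11/3 → R at (11,31/3); v=(-3,2)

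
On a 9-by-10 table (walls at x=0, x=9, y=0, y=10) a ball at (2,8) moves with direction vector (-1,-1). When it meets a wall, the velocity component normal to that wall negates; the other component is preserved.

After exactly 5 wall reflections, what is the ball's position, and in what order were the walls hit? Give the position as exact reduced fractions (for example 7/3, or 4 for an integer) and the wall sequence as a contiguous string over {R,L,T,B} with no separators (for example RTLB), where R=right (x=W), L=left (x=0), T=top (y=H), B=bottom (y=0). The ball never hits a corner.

Final position: (0,8)
Wall sequence: LBRTL

1. t=2 → L at (0,6); v=(1,-1)
2. t=6 → B at (6,0); v=(1,1)
3. t=3 → R at (9,3); v=(-1,1)
4. t=7 → T at (2,10); v=(-1,-1)
5. t=2 → L at (0,8); v=(1,-1)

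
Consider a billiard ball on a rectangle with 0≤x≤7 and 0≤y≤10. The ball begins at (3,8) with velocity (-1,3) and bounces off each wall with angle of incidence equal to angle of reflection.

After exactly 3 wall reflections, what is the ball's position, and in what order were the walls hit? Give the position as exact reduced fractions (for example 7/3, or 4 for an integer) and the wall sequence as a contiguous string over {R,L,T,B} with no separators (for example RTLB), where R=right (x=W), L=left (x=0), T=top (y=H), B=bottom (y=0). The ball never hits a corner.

Final position: (1,0)
Wall sequence: TLB

1. t=2/3 → T at (7/3,10); v=(-1,-3)
2. t=7/3 → L at (0,3); v=(1,-3)
3. t=1 → B at (1,0); v=(1,3)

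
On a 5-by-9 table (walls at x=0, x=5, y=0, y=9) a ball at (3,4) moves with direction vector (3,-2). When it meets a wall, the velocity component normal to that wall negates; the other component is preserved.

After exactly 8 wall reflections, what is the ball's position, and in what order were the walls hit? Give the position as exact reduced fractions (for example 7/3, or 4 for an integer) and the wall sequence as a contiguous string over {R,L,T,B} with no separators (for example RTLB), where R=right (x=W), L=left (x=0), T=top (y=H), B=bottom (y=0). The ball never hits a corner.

Final position: (0,4)
Wall sequence: RBLRLTRL

1. t=2/3 → R at (5,8/3); v=(-3,-2)
2. t=4/3 → B at (1,0); v=(-3,2)
3. t=1/3 → L at (0,2/3); v=(3,2)
4. t=5/3 → R at (5,4); v=(-3,2)
5. t=5/3 → L at (0,22/3); v=(3,2)
6. t=5/6 → T at (5/2,9); v=(3,-2)
7. t=5/6 → R at (5,22/3); v=(-3,-2)
8. t=5/3 → L at (0,4); v=(3,-2)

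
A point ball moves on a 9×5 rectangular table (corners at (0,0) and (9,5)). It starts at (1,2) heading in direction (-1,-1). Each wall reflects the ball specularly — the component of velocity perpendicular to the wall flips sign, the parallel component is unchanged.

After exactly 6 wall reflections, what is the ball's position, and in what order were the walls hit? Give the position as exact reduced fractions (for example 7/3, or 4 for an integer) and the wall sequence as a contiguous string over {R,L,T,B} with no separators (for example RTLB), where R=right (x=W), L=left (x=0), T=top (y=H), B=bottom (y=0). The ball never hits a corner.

Final position: (2,5)
Wall sequence: LBTRBT

1. t=1 → L at (0,1); v=(1,-1)
2. t=1 → B at (1,0); v=(1,1)
3. t=5 → T at (6,5); v=(1,-1)
4. t=3 → R at (9,2); v=(-1,-1)
5. t=2 → B at (7,0); v=(-1,1)
6. t=5 → T at (2,5); v=(-1,-1)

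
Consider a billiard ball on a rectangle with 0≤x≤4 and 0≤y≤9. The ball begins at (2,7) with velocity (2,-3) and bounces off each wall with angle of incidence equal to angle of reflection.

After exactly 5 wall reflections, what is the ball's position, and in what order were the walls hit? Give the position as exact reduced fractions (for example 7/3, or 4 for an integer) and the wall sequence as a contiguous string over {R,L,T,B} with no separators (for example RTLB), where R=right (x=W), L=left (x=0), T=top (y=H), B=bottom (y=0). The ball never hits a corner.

1. t=1 → R at (4,4); v=(-2,-3)
2. t=4/3 → B at (4/3,0); v=(-2,3)
3. t=2/3 → L at (0,2); v=(2,3)
4. t=2 → R at (4,8); v=(-2,3)
5. t=1/3 → T at (10/3,9); v=(-2,-3)

Final position: (10/3,9)
Wall sequence: RBLRT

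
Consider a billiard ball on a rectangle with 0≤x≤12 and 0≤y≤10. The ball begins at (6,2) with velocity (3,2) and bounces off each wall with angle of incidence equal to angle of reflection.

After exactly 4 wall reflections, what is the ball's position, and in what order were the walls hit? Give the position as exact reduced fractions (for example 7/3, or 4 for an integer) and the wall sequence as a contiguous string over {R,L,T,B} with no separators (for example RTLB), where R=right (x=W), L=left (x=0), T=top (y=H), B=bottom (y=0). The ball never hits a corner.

1. t=2 → R at (12,6); v=(-3,2)
2. t=2 → T at (6,10); v=(-3,-2)
3. t=2 → L at (0,6); v=(3,-2)
4. t=3 → B at (9,0); v=(3,2)

Final position: (9,0)
Wall sequence: RTLB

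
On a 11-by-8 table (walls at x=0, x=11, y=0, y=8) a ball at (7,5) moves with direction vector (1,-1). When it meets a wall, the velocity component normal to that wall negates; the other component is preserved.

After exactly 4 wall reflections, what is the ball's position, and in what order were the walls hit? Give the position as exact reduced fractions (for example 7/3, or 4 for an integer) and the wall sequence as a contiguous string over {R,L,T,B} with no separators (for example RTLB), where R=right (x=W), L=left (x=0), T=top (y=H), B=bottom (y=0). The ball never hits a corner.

1. t=4 → R at (11,1); v=(-1,-1)
2. t=1 → B at (10,0); v=(-1,1)
3. t=8 → T at (2,8); v=(-1,-1)
4. t=2 → L at (0,6); v=(1,-1)

Final position: (0,6)
Wall sequence: RBTL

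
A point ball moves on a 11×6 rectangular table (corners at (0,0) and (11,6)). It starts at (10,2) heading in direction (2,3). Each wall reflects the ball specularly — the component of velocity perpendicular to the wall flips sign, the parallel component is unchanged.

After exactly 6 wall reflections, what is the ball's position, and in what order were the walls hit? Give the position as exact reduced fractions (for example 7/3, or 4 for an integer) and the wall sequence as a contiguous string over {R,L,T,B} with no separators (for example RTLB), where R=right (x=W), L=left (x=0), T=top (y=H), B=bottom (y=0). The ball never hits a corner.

Final position: (8/3,0)
Wall sequence: RTBTLB

1. t=1/2 → R at (11,7/2); v=(-2,3)
2. t=5/6 → T at (28/3,6); v=(-2,-3)
3. t=2 → B at (16/3,0); v=(-2,3)
4. t=2 → T at (4/3,6); v=(-2,-3)
5. t=2/3 → L at (0,4); v=(2,-3)
6. t=4/3 → B at (8/3,0); v=(2,3)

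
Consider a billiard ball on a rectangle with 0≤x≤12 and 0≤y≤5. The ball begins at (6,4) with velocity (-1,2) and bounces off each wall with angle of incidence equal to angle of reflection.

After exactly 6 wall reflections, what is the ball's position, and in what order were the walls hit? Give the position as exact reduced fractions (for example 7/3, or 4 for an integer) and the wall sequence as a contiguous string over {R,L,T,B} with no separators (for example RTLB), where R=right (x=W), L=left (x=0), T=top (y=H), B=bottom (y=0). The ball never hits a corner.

Final position: (9/2,5)
Wall sequence: TBTLBT

1. t=1/2 → T at (11/2,5); v=(-1,-2)
2. t=5/2 → B at (3,0); v=(-1,2)
3. t=5/2 → T at (1/2,5); v=(-1,-2)
4. t=1/2 → L at (0,4); v=(1,-2)
5. t=2 → B at (2,0); v=(1,2)
6. t=5/2 → T at (9/2,5); v=(1,-2)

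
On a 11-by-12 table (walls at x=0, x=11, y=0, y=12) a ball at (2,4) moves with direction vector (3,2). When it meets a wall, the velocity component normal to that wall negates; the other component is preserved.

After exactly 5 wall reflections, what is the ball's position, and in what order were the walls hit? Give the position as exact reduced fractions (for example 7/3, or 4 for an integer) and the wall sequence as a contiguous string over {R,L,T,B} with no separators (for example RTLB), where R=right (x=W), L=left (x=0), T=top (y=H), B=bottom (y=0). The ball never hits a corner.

Final position: (11,2/3)
Wall sequence: RTLBR

1. t=3 → R at (11,10); v=(-3,2)
2. t=1 → T at (8,12); v=(-3,-2)
3. t=8/3 → L at (0,20/3); v=(3,-2)
4. t=10/3 → B at (10,0); v=(3,2)
5. t=1/3 → R at (11,2/3); v=(-3,2)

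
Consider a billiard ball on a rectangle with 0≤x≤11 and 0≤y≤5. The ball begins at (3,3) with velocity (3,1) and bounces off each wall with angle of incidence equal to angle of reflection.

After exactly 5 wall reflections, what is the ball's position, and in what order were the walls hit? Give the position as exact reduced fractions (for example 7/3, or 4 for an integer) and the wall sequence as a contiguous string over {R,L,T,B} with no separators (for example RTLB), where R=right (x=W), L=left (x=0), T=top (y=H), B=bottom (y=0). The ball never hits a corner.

1. t=2 → T at (9,5); v=(3,-1)
2. t=2/3 → R at (11,13/3); v=(-3,-1)
3. t=11/3 → L at (0,2/3); v=(3,-1)
4. t=2/3 → B at (2,0); v=(3,1)
5. t=3 → R at (11,3); v=(-3,1)

Final position: (11,3)
Wall sequence: TRLBR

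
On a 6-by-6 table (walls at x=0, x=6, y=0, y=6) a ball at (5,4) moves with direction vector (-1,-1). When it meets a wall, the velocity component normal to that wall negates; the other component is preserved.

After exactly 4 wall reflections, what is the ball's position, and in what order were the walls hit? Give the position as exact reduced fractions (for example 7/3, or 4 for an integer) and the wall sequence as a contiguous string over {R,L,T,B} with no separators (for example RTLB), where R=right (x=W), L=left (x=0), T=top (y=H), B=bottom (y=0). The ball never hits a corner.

1. t=4 → B at (1,0); v=(-1,1)
2. t=1 → L at (0,1); v=(1,1)
3. t=5 → T at (5,6); v=(1,-1)
4. t=1 → R at (6,5); v=(-1,-1)

Final position: (6,5)
Wall sequence: BLTR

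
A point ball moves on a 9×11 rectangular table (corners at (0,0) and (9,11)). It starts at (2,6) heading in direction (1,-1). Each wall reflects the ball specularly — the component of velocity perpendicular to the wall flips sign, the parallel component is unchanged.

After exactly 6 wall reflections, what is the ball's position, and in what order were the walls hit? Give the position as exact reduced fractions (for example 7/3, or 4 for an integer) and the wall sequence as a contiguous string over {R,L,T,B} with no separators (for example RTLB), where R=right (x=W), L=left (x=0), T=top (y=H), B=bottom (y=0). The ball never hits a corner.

Final position: (6,0)
Wall sequence: BRLTRB

1. t=6 → B at (8,0); v=(1,1)
2. t=1 → R at (9,1); v=(-1,1)
3. t=9 → L at (0,10); v=(1,1)
4. t=1 → T at (1,11); v=(1,-1)
5. t=8 → R at (9,3); v=(-1,-1)
6. t=3 → B at (6,0); v=(-1,1)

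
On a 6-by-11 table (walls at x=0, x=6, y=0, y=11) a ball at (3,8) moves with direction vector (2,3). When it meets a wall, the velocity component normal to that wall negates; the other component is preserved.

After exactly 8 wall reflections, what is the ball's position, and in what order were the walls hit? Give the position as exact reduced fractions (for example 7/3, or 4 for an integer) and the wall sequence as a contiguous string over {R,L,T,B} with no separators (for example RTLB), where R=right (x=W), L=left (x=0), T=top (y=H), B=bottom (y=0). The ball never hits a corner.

Final position: (3,0)
Wall sequence: TRLBRTLB

1. t=1 → T at (5,11); v=(2,-3)
2. t=1/2 → R at (6,19/2); v=(-2,-3)
3. t=3 → L at (0,1/2); v=(2,-3)
4. t=1/6 → B at (1/3,0); v=(2,3)
5. t=17/6 → R at (6,17/2); v=(-2,3)
6. t=5/6 → T at (13/3,11); v=(-2,-3)
7. t=13/6 → L at (0,9/2); v=(2,-3)
8. t=3/2 → B at (3,0); v=(2,3)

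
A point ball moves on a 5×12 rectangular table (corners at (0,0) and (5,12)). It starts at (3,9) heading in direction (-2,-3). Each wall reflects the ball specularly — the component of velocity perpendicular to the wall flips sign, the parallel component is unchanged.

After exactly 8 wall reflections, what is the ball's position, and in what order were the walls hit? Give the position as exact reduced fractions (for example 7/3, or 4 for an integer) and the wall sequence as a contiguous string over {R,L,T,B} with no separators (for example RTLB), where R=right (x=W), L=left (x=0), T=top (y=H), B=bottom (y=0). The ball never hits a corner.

Final position: (0,3/2)
Wall sequence: LBRLTRBL

1. t=3/2 → L at (0,9/2); v=(2,-3)
2. t=3/2 → B at (3,0); v=(2,3)
3. t=1 → R at (5,3); v=(-2,3)
4. t=5/2 → L at (0,21/2); v=(2,3)
5. t=1/2 → T at (1,12); v=(2,-3)
6. t=2 → R at (5,6); v=(-2,-3)
7. t=2 → B at (1,0); v=(-2,3)
8. t=1/2 → L at (0,3/2); v=(2,3)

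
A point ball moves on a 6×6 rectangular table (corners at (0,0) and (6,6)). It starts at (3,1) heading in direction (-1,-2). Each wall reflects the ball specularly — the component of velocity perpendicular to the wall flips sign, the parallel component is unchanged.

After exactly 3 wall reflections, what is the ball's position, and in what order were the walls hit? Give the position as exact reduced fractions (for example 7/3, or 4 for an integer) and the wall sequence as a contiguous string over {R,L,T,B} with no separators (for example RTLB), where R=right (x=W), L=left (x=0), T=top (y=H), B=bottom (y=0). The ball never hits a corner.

Final position: (1/2,6)
Wall sequence: BLT

1. t=1/2 → B at (5/2,0); v=(-1,2)
2. t=5/2 → L at (0,5); v=(1,2)
3. t=1/2 → T at (1/2,6); v=(1,-2)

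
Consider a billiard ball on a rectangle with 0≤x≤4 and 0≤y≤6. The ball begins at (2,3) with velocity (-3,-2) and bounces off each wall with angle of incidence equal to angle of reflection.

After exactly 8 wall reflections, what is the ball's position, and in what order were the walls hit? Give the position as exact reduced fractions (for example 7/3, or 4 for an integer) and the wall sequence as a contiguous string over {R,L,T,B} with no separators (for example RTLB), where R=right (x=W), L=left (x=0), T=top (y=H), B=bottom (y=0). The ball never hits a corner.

Final position: (4,1/3)
Wall sequence: LBRLTRLR

1. t=2/3 → L at (0,5/3); v=(3,-2)
2. t=5/6 → B at (5/2,0); v=(3,2)
3. t=1/2 → R at (4,1); v=(-3,2)
4. t=4/3 → L at (0,11/3); v=(3,2)
5. t=7/6 → T at (7/2,6); v=(3,-2)
6. t=1/6 → R at (4,17/3); v=(-3,-2)
7. t=4/3 → L at (0,3); v=(3,-2)
8. t=4/3 → R at (4,1/3); v=(-3,-2)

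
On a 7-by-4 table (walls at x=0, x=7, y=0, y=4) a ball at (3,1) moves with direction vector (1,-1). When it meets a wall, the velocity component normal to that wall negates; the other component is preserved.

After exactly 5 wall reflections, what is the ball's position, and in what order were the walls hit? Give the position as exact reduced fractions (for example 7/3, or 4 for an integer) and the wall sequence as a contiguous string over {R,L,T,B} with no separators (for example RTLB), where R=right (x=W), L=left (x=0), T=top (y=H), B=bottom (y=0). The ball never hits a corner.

Final position: (0,2)
Wall sequence: BRTBL

1. t=1 → B at (4,0); v=(1,1)
2. t=3 → R at (7,3); v=(-1,1)
3. t=1 → T at (6,4); v=(-1,-1)
4. t=4 → B at (2,0); v=(-1,1)
5. t=2 → L at (0,2); v=(1,1)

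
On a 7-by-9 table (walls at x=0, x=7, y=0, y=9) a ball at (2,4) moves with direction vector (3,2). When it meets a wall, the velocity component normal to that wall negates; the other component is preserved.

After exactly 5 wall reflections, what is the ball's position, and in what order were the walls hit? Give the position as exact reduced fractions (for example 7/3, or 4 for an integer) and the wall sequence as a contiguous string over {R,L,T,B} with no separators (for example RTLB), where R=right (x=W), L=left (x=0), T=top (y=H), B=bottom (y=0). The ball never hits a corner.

Final position: (5,0)
Wall sequence: RTLRB

1. t=5/3 → R at (7,22/3); v=(-3,2)
2. t=5/6 → T at (9/2,9); v=(-3,-2)
3. t=3/2 → L at (0,6); v=(3,-2)
4. t=7/3 → R at (7,4/3); v=(-3,-2)
5. t=2/3 → B at (5,0); v=(-3,2)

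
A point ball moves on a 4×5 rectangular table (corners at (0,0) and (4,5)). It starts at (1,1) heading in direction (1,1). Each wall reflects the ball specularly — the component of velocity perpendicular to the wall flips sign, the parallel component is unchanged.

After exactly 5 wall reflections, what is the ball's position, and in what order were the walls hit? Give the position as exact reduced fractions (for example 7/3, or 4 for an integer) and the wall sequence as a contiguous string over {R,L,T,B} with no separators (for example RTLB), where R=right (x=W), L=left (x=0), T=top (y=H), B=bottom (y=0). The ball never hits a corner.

1. t=3 → R at (4,4); v=(-1,1)
2. t=1 → T at (3,5); v=(-1,-1)
3. t=3 → L at (0,2); v=(1,-1)
4. t=2 → B at (2,0); v=(1,1)
5. t=2 → R at (4,2); v=(-1,1)

Final position: (4,2)
Wall sequence: RTLBR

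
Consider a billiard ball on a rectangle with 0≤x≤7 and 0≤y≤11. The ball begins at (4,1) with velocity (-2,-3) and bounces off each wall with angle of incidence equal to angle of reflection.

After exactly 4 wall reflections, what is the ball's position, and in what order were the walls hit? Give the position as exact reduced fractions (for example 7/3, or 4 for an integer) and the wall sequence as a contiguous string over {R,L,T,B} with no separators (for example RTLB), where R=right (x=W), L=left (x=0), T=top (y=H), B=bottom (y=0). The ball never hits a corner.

Final position: (7,13/2)
Wall sequence: BLTR

1. t=1/3 → B at (10/3,0); v=(-2,3)
2. t=5/3 → L at (0,5); v=(2,3)
3. t=2 → T at (4,11); v=(2,-3)
4. t=3/2 → R at (7,13/2); v=(-2,-3)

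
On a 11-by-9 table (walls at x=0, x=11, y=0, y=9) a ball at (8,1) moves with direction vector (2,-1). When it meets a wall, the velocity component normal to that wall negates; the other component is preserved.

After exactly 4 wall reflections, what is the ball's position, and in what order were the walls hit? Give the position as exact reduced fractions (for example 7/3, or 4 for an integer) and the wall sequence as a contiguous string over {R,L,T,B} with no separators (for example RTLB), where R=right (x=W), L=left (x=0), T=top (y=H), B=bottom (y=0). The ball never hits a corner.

1. t=1 → B at (10,0); v=(2,1)
2. t=1/2 → R at (11,1/2); v=(-2,1)
3. t=11/2 → L at (0,6); v=(2,1)
4. t=3 → T at (6,9); v=(2,-1)

Final position: (6,9)
Wall sequence: BRLT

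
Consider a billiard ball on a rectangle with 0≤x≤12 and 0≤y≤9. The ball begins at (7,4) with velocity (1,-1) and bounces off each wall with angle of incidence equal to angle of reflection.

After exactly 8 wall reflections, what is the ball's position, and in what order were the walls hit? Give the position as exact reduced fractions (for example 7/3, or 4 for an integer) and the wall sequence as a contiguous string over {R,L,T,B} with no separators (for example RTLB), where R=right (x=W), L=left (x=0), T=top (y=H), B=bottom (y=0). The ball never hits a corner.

Final position: (1,0)
Wall sequence: BRTLBRTB

1. t=4 → B at (11,0); v=(1,1)
2. t=1 → R at (12,1); v=(-1,1)
3. t=8 → T at (4,9); v=(-1,-1)
4. t=4 → L at (0,5); v=(1,-1)
5. t=5 → B at (5,0); v=(1,1)
6. t=7 → R at (12,7); v=(-1,1)
7. t=2 → T at (10,9); v=(-1,-1)
8. t=9 → B at (1,0); v=(-1,1)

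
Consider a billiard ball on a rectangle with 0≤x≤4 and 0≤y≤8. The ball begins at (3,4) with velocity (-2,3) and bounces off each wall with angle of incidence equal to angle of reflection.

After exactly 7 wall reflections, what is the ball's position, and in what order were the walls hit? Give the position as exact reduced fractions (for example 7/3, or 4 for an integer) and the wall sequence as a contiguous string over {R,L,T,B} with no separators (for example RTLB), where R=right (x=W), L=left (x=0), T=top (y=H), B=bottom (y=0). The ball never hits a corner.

Final position: (4,11/2)
Wall sequence: TLRBLTR

1. t=4/3 → T at (1/3,8); v=(-2,-3)
2. t=1/6 → L at (0,15/2); v=(2,-3)
3. t=2 → R at (4,3/2); v=(-2,-3)
4. t=1/2 → B at (3,0); v=(-2,3)
5. t=3/2 → L at (0,9/2); v=(2,3)
6. t=7/6 → T at (7/3,8); v=(2,-3)
7. t=5/6 → R at (4,11/2); v=(-2,-3)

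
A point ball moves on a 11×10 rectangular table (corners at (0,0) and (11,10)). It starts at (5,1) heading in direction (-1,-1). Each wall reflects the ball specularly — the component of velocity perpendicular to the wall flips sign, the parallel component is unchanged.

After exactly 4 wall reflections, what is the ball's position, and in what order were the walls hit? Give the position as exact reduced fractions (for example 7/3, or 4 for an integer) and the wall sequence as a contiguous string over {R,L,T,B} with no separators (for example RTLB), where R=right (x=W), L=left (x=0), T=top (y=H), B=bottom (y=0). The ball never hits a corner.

Final position: (11,5)
Wall sequence: BLTR

1. t=1 → B at (4,0); v=(-1,1)
2. t=4 → L at (0,4); v=(1,1)
3. t=6 → T at (6,10); v=(1,-1)
4. t=5 → R at (11,5); v=(-1,-1)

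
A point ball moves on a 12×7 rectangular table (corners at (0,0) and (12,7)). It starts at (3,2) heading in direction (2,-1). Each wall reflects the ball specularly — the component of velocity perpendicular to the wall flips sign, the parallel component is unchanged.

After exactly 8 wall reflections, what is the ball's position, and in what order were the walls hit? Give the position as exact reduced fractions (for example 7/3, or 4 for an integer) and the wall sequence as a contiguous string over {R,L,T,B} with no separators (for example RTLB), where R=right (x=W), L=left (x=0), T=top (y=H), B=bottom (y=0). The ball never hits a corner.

Final position: (1,7)
Wall sequence: BRTLBRLT

1. t=2 → B at (7,0); v=(2,1)
2. t=5/2 → R at (12,5/2); v=(-2,1)
3. t=9/2 → T at (3,7); v=(-2,-1)
4. t=3/2 → L at (0,11/2); v=(2,-1)
5. t=11/2 → B at (11,0); v=(2,1)
6. t=1/2 → R at (12,1/2); v=(-2,1)
7. t=6 → L at (0,13/2); v=(2,1)
8. t=1/2 → T at (1,7); v=(2,-1)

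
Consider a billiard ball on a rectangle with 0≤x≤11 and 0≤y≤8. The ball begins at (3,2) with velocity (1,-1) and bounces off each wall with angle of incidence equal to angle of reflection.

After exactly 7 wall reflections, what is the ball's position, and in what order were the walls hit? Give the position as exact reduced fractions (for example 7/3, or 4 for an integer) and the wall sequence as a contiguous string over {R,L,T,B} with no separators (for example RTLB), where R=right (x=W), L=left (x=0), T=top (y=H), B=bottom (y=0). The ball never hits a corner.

Final position: (11,4)
Wall sequence: BRTBLTR

1. t=2 → B at (5,0); v=(1,1)
2. t=6 → R at (11,6); v=(-1,1)
3. t=2 → T at (9,8); v=(-1,-1)
4. t=8 → B at (1,0); v=(-1,1)
5. t=1 → L at (0,1); v=(1,1)
6. t=7 → T at (7,8); v=(1,-1)
7. t=4 → R at (11,4); v=(-1,-1)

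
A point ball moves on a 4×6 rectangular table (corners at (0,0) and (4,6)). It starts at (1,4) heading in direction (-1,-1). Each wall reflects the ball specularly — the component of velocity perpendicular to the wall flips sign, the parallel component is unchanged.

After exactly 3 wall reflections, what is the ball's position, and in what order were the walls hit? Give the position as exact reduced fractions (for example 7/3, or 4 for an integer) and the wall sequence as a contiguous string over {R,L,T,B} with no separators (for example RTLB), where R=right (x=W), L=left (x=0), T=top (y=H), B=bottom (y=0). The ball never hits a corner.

1. t=1 → L at (0,3); v=(1,-1)
2. t=3 → B at (3,0); v=(1,1)
3. t=1 → R at (4,1); v=(-1,1)

Final position: (4,1)
Wall sequence: LBR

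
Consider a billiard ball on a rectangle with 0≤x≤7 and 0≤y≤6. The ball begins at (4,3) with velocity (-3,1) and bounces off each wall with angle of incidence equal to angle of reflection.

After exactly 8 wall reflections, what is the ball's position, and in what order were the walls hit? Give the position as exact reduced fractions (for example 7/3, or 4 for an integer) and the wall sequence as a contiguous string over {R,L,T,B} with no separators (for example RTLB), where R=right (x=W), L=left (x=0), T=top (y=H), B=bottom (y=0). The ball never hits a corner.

Final position: (7,4)
Wall sequence: LTRLRBLR

1. t=4/3 → L at (0,13/3); v=(3,1)
2. t=5/3 → T at (5,6); v=(3,-1)
3. t=2/3 → R at (7,16/3); v=(-3,-1)
4. t=7/3 → L at (0,3); v=(3,-1)
5. t=7/3 → R at (7,2/3); v=(-3,-1)
6. t=2/3 → B at (5,0); v=(-3,1)
7. t=5/3 → L at (0,5/3); v=(3,1)
8. t=7/3 → R at (7,4); v=(-3,1)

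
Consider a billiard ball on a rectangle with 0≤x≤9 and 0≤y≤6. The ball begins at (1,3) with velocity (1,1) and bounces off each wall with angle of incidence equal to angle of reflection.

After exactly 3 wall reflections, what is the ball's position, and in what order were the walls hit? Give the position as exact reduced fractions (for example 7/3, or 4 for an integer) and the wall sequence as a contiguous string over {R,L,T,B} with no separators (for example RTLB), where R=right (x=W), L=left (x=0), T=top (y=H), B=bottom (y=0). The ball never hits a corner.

Final position: (8,0)
Wall sequence: TRB

1. t=3 → T at (4,6); v=(1,-1)
2. t=5 → R at (9,1); v=(-1,-1)
3. t=1 → B at (8,0); v=(-1,1)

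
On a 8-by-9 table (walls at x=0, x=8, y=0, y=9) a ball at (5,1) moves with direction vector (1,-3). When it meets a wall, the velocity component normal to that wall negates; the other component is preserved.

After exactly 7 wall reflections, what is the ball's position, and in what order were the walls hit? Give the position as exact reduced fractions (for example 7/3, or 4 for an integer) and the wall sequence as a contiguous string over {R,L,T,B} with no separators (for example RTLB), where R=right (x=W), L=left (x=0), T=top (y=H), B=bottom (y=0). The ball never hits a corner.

Final position: (4/3,0)
Wall sequence: BRTBTLB

1. t=1/3 → B at (16/3,0); v=(1,3)
2. t=8/3 → R at (8,8); v=(-1,3)
3. t=1/3 → T at (23/3,9); v=(-1,-3)
4. t=3 → B at (14/3,0); v=(-1,3)
5. t=3 → T at (5/3,9); v=(-1,-3)
6. t=5/3 → L at (0,4); v=(1,-3)
7. t=4/3 → B at (4/3,0); v=(1,3)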